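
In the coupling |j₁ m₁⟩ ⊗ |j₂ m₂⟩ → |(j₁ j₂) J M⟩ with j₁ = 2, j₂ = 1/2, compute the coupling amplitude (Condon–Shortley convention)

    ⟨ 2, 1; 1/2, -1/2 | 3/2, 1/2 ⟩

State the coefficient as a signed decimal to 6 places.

+0.774597  (= +√(3/5))

√[4·1!3!0!/5! · 3!1!0!1!2!1!] = √(12/5)
  +(−1)^0/∏(0,1,1,0,2,0)! = 1/2  (running 1/2)
⟨..|..⟩ = √(12/5)·(1/2) = +0.774597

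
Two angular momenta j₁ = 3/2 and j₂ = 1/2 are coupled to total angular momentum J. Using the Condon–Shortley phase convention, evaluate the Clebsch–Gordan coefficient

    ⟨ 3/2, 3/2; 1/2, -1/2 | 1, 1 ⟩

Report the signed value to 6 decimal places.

j₁+j₂−J=1  J+j₁−j₂=2  J−j₁+j₂=0  j₁+j₂+J+1=4
(j₁±m₁, j₂±m₂, J±M) = (3,0,0,1,2,0)
P² = 3
sum k=0..0:
  [0] +1/2 = 1/2
S = 1/2
C² = P²·S² = 3/4 ; C = +0.866025

+√(3/4) = +0.866025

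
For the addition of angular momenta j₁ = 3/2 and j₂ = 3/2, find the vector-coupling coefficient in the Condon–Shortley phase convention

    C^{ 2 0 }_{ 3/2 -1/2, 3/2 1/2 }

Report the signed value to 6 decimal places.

-0.500000  (= −√(1/4))

j₁+j₂−J=1  J+j₁−j₂=2  J−j₁+j₂=2  j₁+j₂+J+1=6
(j₁±m₁, j₂±m₂, J±M) = (1,2,2,1,2,2)
P² = 4/9
sum k=0..1:
  [0] +1/4 = 1/4
  [1] −1/1 = -1
S = -3/4
C² = P²·S² = 1/4 ; C = -0.500000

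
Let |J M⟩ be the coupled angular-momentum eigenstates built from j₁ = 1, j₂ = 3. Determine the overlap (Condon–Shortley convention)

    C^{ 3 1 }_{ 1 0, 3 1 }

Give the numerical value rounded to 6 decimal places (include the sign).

√[7·1!1!5!/8! · 1!1!4!2!4!2!] = √(48)
  +(−1)^0/∏(0,1,1,4,0,1)! = 1/24  (running 1/24)
  +(−1)^1/∏(1,0,0,3,1,2)! = -1/12  (running -1/24)
⟨..|..⟩ = √(48)·(-1/24) = -0.288675

−√(1/12) = -0.288675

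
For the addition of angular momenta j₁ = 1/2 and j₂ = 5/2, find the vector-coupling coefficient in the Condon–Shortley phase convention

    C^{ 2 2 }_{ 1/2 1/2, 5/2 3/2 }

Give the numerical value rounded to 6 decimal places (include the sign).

j₁+j₂−J=1  J+j₁−j₂=0  J−j₁+j₂=4  j₁+j₂+J+1=6
(j₁±m₁, j₂±m₂, J±M) = (1,0,4,1,4,0)
P² = 96
sum k=0..0:
  [0] +1/24 = 1/24
S = 1/24
C² = P²·S² = 1/6 ; C = +0.408248

+√(1/6) ≈ +0.408248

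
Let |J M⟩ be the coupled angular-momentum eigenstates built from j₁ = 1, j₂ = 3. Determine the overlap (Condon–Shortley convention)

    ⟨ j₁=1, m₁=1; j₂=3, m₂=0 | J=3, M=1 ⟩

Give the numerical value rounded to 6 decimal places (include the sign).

+0.707107

j₁+j₂−J=1  J+j₁−j₂=1  J−j₁+j₂=5  j₁+j₂+J+1=8
(j₁±m₁, j₂±m₂, J±M) = (2,0,3,3,4,2)
P² = 72
sum k=0..0:
  [0] +1/12 = 1/12
S = 1/12
C² = P²·S² = 1/2 ; C = +0.707107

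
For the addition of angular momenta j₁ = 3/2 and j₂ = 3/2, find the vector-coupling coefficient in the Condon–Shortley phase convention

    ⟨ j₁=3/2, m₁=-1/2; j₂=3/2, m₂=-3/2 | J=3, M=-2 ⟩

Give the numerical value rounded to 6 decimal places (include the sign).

+0.707107  (= +√(1/2))

√[7·0!3!3!/7! · 1!2!0!3!1!5!] = √(72)
  +(−1)^0/∏(0,0,2,0,1,3)! = 1/12  (running 1/12)
⟨..|..⟩ = √(72)·(1/12) = +0.707107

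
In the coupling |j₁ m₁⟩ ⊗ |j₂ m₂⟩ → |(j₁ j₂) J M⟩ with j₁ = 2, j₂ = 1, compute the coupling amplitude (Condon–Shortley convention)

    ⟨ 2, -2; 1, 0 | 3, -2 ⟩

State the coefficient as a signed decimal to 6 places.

+0.577350  (= +√(1/3))

j₁+j₂−J=0  J+j₁−j₂=4  J−j₁+j₂=2  j₁+j₂+J+1=7
(j₁±m₁, j₂±m₂, J±M) = (0,4,1,1,1,5)
P² = 192
sum k=0..0:
  [0] +1/24 = 1/24
S = 1/24
C² = P²·S² = 1/3 ; C = +0.577350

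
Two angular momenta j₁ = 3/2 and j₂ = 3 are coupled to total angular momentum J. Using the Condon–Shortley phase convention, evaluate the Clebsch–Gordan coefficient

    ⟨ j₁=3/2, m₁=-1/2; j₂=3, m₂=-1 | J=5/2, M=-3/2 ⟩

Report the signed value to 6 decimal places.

-0.591608  (= −√(7/20))

√[6·2!1!4!/8! · 1!2!2!4!1!4!] = √(576/35)
  +(−1)^1/∏(1,1,1,1,0,3)! = -1/6  (running -1/6)
  +(−1)^2/∏(2,0,0,0,1,4)! = 1/48  (running -7/48)
⟨..|..⟩ = √(576/35)·(-7/48) = -0.591608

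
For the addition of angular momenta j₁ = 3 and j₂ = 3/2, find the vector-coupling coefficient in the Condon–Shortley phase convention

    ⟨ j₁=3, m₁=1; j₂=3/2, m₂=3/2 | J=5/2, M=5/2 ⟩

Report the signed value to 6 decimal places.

+0.327327  (= +√(3/28))

√[6·2!4!1!/8! · 4!2!3!0!5!0!] = √(1728/7)
  +(−1)^2/∏(2,0,0,1,4,0)! = 1/48  (running 1/48)
⟨..|..⟩ = √(1728/7)·(1/48) = +0.327327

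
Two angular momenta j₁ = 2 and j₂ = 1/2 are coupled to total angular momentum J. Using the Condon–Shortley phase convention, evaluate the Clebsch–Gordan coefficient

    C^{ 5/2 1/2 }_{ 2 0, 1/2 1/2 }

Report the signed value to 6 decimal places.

+√(3/5) = +0.774597

j₁+j₂−J=0  J+j₁−j₂=4  J−j₁+j₂=1  j₁+j₂+J+1=6
(j₁±m₁, j₂±m₂, J±M) = (2,2,1,0,3,2)
P² = 48/5
sum k=0..0:
  [0] +1/4 = 1/4
S = 1/4
C² = P²·S² = 3/5 ; C = +0.774597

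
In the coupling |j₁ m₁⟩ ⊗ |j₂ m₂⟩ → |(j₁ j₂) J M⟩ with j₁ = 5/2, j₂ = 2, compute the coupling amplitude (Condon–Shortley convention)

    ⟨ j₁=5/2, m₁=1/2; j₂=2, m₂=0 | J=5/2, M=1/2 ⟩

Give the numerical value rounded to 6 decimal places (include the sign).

j₁+j₂−J=2  J+j₁−j₂=3  J−j₁+j₂=2  j₁+j₂+J+1=8
(j₁±m₁, j₂±m₂, J±M) = (3,2,2,2,3,2)
P² = 72/35
sum k=0..2:
  [0] +1/8 = 1/8
  [1] −1/2 = -1/2
  [2] +1/24 = 1/24
S = -1/3
C² = P²·S² = 8/35 ; C = -0.478091

−√(8/35) ≈ -0.478091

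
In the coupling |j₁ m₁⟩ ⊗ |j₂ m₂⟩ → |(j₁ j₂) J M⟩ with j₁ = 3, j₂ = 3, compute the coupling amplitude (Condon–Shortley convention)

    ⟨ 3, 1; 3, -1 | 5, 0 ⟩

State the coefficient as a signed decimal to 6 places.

+0.545545  (= +√(25/84))

j₁+j₂−J=1  J+j₁−j₂=5  J−j₁+j₂=5  j₁+j₂+J+1=12
(j₁±m₁, j₂±m₂, J±M) = (4,2,2,4,5,5)
P² = 76800/7
sum k=0..1:
  [0] +1/144 = 1/144
  [1] −1/576 = -1/576
S = 1/192
C² = P²·S² = 25/84 ; C = +0.545545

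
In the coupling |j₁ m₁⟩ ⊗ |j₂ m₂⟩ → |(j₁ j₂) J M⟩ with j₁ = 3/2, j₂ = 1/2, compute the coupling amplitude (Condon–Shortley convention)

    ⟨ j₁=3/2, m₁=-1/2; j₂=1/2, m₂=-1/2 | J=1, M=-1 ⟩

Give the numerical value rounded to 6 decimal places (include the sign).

+0.500000

√[3·1!2!0!/4! · 1!2!0!1!0!2!] = √(1)
  +(−1)^0/∏(0,1,2,0,0,0)! = 1/2  (running 1/2)
⟨..|..⟩ = √(1)·(1/2) = +0.500000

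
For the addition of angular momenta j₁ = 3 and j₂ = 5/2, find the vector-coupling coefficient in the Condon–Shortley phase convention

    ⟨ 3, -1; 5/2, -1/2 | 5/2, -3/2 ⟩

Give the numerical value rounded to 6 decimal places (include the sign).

triangle: 3!×3!×2!/9! = 72/362880
(j±m)!: 2!×4!×2!×3!×1!×4! = 13824
prefactor² = (2J+1)×Δ×N² = 576/35
  k=1: −1/(1!×2!×3!×1!×0!×1!) = -1/12
  k=2: +1/(2!×1!×2!×0!×1!×2!) = 1/8
Σ = 1/24  ⇒  CG² = 576/35×1/24² = 1/35
CG = +√(1/35) = +0.169031

+0.169031  (= +√(1/35))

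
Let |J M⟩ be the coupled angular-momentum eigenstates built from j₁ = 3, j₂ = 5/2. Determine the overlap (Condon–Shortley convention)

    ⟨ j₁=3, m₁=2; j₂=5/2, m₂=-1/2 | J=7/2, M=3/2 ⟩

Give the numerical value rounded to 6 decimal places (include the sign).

√[8·2!4!3!/10! · 5!1!2!3!5!2!] = √(1536/7)
  +(−1)^0/∏(0,2,1,2,3,1)! = 1/24  (running 1/24)
  +(−1)^1/∏(1,1,0,1,4,2)! = -1/48  (running 1/48)
⟨..|..⟩ = √(1536/7)·(1/48) = +0.308607

+√(2/21) = +0.308607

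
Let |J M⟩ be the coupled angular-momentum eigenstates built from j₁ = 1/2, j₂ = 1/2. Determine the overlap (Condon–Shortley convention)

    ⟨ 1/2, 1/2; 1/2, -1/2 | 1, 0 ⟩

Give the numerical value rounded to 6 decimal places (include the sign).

√[3·0!1!1!/3! · 1!0!0!1!1!1!] = √(1/2)
  +(−1)^0/∏(0,0,0,0,1,1)! = 1  (running 1)
⟨..|..⟩ = √(1/2)·(1) = +0.707107

+0.707107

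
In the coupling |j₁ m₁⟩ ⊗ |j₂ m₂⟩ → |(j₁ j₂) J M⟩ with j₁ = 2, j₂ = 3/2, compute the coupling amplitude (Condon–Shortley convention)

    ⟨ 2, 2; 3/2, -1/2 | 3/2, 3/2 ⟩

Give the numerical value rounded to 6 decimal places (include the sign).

+√(2/5) = +0.632456

j₁+j₂−J=2  J+j₁−j₂=2  J−j₁+j₂=1  j₁+j₂+J+1=6
(j₁±m₁, j₂±m₂, J±M) = (4,0,1,2,3,0)
P² = 32/5
sum k=0..0:
  [0] +1/4 = 1/4
S = 1/4
C² = P²·S² = 2/5 ; C = +0.632456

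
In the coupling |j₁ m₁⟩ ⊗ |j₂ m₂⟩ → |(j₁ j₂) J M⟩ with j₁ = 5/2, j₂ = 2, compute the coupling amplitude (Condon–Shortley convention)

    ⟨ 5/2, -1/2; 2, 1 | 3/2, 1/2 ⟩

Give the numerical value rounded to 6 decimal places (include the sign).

j₁+j₂−J=3  J+j₁−j₂=2  J−j₁+j₂=1  j₁+j₂+J+1=7
(j₁±m₁, j₂±m₂, J±M) = (2,3,3,1,2,1)
P² = 48/35
sum k=2..3:
  [2] +1/2 = 1/2
  [3] −1/12 = -1/12
S = 5/12
C² = P²·S² = 5/21 ; C = +0.487950

+0.487950  (= +√(5/21))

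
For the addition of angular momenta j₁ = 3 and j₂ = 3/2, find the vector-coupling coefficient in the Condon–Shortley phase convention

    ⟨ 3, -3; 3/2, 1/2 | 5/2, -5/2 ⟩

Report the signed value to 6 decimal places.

j₁+j₂−J=2  J+j₁−j₂=4  J−j₁+j₂=1  j₁+j₂+J+1=8
(j₁±m₁, j₂±m₂, J±M) = (0,6,2,1,0,5)
P² = 8640/7
sum k=2..2:
  [2] +1/48 = 1/48
S = 1/48
C² = P²·S² = 15/28 ; C = +0.731925

+0.731925  (= +√(15/28))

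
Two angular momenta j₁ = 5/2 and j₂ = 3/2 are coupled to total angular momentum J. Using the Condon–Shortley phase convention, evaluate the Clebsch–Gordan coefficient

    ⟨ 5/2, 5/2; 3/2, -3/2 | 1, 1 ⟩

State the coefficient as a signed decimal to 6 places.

√[3·3!2!0!/6! · 5!0!0!3!2!0!] = √(72)
  +(−1)^0/∏(0,3,0,0,2,0)! = 1/12  (running 1/12)
⟨..|..⟩ = √(72)·(1/12) = +0.707107

+√(1/2) = +0.707107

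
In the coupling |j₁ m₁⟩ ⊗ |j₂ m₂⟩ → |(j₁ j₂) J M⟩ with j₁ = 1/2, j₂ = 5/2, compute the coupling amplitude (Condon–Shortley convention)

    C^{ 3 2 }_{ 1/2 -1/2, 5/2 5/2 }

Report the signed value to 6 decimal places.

triangle: 0!*1!*5!/7! = 120/5040
(j±m)!: 0!*1!*5!*0!*5!*1! = 14400
prefactor² = (2J+1)*Δ*N² = 2400
  k=0: +1/(0!*0!*1!*5!*0!*0!) = 1/120
Σ = 1/120  ⇒  CG² = 2400*1/120² = 1/6
CG = +√(1/6) = +0.408248

+0.408248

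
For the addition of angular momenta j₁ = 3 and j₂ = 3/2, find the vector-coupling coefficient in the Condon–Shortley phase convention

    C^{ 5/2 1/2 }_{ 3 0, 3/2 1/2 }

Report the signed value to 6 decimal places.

−√(6/35) ≈ -0.414039

triangle: 2!*4!*1!/8! = 48/40320
(j±m)!: 3!*3!*2!*1!*3!*2! = 864
prefactor² = (2J+1)*Δ*N² = 216/35
  k=1: −1/(1!*1!*2!*1!*2!*0!) = -1/4
  k=2: +1/(2!*0!*1!*0!*3!*1!) = 1/12
Σ = -1/6  ⇒  CG² = 216/35*(-1/6)² = 6/35
CG = −√(6/35) = -0.414039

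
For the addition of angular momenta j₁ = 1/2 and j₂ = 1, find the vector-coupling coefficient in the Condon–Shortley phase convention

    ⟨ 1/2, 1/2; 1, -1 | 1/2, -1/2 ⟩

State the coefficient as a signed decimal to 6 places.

+0.816497

j₁+j₂−J=1  J+j₁−j₂=0  J−j₁+j₂=1  j₁+j₂+J+1=3
(j₁±m₁, j₂±m₂, J±M) = (1,0,0,2,0,1)
P² = 2/3
sum k=0..0:
  [0] +1/1 = 1
S = 1
C² = P²·S² = 2/3 ; C = +0.816497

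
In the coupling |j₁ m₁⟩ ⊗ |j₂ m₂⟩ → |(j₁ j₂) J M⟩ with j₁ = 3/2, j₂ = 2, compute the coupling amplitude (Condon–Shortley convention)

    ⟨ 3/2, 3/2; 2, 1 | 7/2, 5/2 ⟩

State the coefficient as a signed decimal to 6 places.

√[8·0!3!4!/8! · 3!0!3!1!6!1!] = √(5184/7)
  +(−1)^0/∏(0,0,0,3,3,1)! = 1/36  (running 1/36)
⟨..|..⟩ = √(5184/7)·(1/36) = +0.755929

+√(4/7) = +0.755929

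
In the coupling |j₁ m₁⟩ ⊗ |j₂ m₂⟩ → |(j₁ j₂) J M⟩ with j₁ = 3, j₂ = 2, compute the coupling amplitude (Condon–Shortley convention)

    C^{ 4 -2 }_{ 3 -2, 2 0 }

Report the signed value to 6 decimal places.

−√(12/35) = -0.585540

√[9·1!5!3!/10! · 1!5!2!2!2!6!] = √(8640/7)
  +(−1)^0/∏(0,1,5,2,0,1)! = 1/240  (running 1/240)
  +(−1)^1/∏(1,0,4,1,1,2)! = -1/48  (running -1/60)
⟨..|..⟩ = √(8640/7)·(-1/60) = -0.585540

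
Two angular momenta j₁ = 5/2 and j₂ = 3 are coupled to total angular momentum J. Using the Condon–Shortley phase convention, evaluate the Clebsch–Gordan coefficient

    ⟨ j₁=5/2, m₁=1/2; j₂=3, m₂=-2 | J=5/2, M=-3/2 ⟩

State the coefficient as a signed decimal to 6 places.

j₁+j₂−J=3  J+j₁−j₂=2  J−j₁+j₂=3  j₁+j₂+J+1=9
(j₁±m₁, j₂±m₂, J±M) = (3,2,1,5,1,4)
P² = 288/7
sum k=0..1:
  [0] +1/24 = 1/24
  [1] −1/12 = -1/12
S = -1/24
C² = P²·S² = 1/14 ; C = -0.267261

−√(1/14) ≈ -0.267261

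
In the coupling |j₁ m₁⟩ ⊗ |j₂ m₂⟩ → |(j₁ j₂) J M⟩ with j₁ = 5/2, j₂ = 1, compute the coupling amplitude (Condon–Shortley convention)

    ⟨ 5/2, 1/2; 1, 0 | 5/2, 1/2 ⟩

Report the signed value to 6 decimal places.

triangle: 1!·4!·1!/7! = 24/5040
(j±m)!: 3!·2!·1!·1!·3!·2! = 144
prefactor² = (2J+1)·Δ·N² = 144/35
  k=0: +1/(0!·1!·2!·1!·2!·0!) = 1/4
  k=1: −1/(1!·0!·1!·0!·3!·1!) = -1/6
Σ = 1/12  ⇒  CG² = 144/35·1/12² = 1/35
CG = +√(1/35) = +0.169031

+0.169031  (= +√(1/35))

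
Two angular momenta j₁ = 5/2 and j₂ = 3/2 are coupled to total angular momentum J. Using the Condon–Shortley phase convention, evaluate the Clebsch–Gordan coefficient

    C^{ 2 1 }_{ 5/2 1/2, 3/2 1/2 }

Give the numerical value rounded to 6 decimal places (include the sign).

−√(25/84) ≈ -0.545545

triangle: 2!*3!*1!/7! = 12/5040
(j±m)!: 3!*2!*2!*1!*3!*1! = 144
prefactor² = (2J+1)*Δ*N² = 12/7
  k=1: −1/(1!*1!*1!*1!*2!*0!) = -1/2
  k=2: +1/(2!*0!*0!*0!*3!*1!) = 1/12
Σ = -5/12  ⇒  CG² = 12/7*(-5/12)² = 25/84
CG = −√(25/84) = -0.545545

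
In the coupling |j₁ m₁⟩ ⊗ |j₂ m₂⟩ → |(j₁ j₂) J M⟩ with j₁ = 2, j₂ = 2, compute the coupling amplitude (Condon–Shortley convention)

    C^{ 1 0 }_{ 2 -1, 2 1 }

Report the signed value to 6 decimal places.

j₁+j₂−J=3  J+j₁−j₂=1  J−j₁+j₂=1  j₁+j₂+J+1=6
(j₁±m₁, j₂±m₂, J±M) = (1,3,3,1,1,1)
P² = 9/10
sum k=2..3:
  [2] +1/2 = 1/2
  [3] −1/6 = -1/6
S = 1/3
C² = P²·S² = 1/10 ; C = +0.316228

+0.316228  (= +√(1/10))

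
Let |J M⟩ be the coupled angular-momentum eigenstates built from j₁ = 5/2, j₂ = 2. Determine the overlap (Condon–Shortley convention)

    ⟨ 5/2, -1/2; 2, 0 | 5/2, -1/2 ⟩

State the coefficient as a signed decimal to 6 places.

-0.478091

j₁+j₂−J=2  J+j₁−j₂=3  J−j₁+j₂=2  j₁+j₂+J+1=8
(j₁±m₁, j₂±m₂, J±M) = (2,3,2,2,2,3)
P² = 72/35
sum k=0..2:
  [0] +1/24 = 1/24
  [1] −1/2 = -1/2
  [2] +1/8 = 1/8
S = -1/3
C² = P²·S² = 8/35 ; C = -0.478091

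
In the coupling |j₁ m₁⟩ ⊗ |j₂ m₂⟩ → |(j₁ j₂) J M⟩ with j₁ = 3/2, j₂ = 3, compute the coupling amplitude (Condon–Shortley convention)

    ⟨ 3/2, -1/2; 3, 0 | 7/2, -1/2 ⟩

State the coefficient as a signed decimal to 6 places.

j₁+j₂−J=1  J+j₁−j₂=2  J−j₁+j₂=5  j₁+j₂+J+1=9
(j₁±m₁, j₂±m₂, J±M) = (1,2,3,3,3,4)
P² = 384/7
sum k=0..1:
  [0] +1/24 = 1/24
  [1] −1/12 = -1/12
S = -1/24
C² = P²·S² = 2/21 ; C = -0.308607

-0.308607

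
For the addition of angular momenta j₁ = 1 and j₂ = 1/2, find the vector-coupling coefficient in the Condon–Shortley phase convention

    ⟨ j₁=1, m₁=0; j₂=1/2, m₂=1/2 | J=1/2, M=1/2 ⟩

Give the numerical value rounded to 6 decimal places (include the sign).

−√(1/3) ≈ -0.577350

√[2·1!1!0!/3! · 1!1!1!0!1!0!] = √(1/3)
  +(−1)^1/∏(1,0,0,0,1,0)! = -1  (running -1)
⟨..|..⟩ = √(1/3)·(-1) = -0.577350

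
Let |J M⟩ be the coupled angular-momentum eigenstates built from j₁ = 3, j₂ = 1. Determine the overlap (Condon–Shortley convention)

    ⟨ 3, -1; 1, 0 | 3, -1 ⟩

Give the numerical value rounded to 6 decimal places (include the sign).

-0.288675

√[7·1!5!1!/8! · 2!4!1!1!2!4!] = √(48)
  +(−1)^0/∏(0,1,4,1,1,0)! = 1/24  (running 1/24)
  +(−1)^1/∏(1,0,3,0,2,1)! = -1/12  (running -1/24)
⟨..|..⟩ = √(48)·(-1/24) = -0.288675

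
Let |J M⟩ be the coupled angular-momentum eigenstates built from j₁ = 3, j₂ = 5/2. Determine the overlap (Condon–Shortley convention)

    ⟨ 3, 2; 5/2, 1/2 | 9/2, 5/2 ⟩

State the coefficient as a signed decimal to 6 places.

+0.497468

√[10·1!5!4!/11! · 5!1!3!2!7!2!] = √(115200/11)
  +(−1)^0/∏(0,1,1,3,4,1)! = 1/144  (running 1/144)
  +(−1)^1/∏(1,0,0,2,5,2)! = -1/480  (running 7/1440)
⟨..|..⟩ = √(115200/11)·(7/1440) = +0.497468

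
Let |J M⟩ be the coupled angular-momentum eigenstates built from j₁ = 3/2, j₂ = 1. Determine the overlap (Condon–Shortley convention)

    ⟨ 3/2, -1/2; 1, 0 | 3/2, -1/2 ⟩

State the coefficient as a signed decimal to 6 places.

triangle: 1!×2!×1!/5! = 2/120
(j±m)!: 1!×2!×1!×1!×1!×2! = 4
prefactor² = (2J+1)×Δ×N² = 4/15
  k=0: +1/(0!×1!×2!×1!×0!×0!) = 1/2
  k=1: −1/(1!×0!×1!×0!×1!×1!) = -1
Σ = -1/2  ⇒  CG² = 4/15×(-1/2)² = 1/15
CG = −√(1/15) = -0.258199

-0.258199  (= −√(1/15))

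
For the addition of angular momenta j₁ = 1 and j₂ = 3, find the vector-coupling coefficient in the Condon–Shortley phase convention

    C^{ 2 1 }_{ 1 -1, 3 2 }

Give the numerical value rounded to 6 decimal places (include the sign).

j₁+j₂−J=2  J+j₁−j₂=0  J−j₁+j₂=4  j₁+j₂+J+1=7
(j₁±m₁, j₂±m₂, J±M) = (0,2,5,1,3,1)
P² = 480/7
sum k=2..2:
  [2] +1/12 = 1/12
S = 1/12
C² = P²·S² = 10/21 ; C = +0.690066

+0.690066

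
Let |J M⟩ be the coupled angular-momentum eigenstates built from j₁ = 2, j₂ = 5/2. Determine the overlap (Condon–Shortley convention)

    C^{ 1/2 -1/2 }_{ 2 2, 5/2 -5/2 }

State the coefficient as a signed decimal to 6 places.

+0.577350  (= +√(1/3))

√[2·4!0!1!/6! · 4!0!0!5!0!1!] = √(192)
  +(−1)^0/∏(0,4,0,0,0,1)! = 1/24  (running 1/24)
⟨..|..⟩ = √(192)·(1/24) = +0.577350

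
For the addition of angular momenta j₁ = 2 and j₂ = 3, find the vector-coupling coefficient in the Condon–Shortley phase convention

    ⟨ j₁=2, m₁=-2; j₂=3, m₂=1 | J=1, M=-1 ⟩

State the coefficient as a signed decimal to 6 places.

j₁+j₂−J=4  J+j₁−j₂=0  J−j₁+j₂=2  j₁+j₂+J+1=7
(j₁±m₁, j₂±m₂, J±M) = (0,4,4,2,0,2)
P² = 2304/35
sum k=4..4:
  [4] +1/48 = 1/48
S = 1/48
C² = P²·S² = 1/35 ; C = +0.169031

+√(1/35) = +0.169031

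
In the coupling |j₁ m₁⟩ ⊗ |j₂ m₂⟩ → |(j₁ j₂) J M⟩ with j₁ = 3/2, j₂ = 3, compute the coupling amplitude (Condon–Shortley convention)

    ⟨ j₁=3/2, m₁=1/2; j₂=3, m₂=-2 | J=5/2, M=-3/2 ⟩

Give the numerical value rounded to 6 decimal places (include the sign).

√[6·2!1!4!/8! · 2!1!1!5!1!4!] = √(288/7)
  +(−1)^0/∏(0,2,1,1,0,3)! = 1/12  (running 1/12)
  +(−1)^1/∏(1,1,0,0,1,4)! = -1/24  (running 1/24)
⟨..|..⟩ = √(288/7)·(1/24) = +0.267261

+0.267261  (= +√(1/14))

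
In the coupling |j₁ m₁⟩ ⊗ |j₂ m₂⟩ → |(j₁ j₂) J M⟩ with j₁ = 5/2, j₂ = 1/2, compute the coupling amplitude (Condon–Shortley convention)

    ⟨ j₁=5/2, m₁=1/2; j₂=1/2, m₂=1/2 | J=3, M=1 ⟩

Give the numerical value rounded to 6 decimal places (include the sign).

+√(2/3) = +0.816497

j₁+j₂−J=0  J+j₁−j₂=5  J−j₁+j₂=1  j₁+j₂+J+1=7
(j₁±m₁, j₂±m₂, J±M) = (3,2,1,0,4,2)
P² = 96
sum k=0..0:
  [0] +1/12 = 1/12
S = 1/12
C² = P²·S² = 2/3 ; C = +0.816497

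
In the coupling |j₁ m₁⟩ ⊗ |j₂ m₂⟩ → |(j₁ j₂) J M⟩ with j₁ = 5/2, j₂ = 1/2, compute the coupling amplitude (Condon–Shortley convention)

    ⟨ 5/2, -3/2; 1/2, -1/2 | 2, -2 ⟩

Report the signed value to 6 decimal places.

√[5·1!4!0!/6! · 1!4!0!1!0!4!] = √(96)
  +(−1)^0/∏(0,1,4,0,0,0)! = 1/24  (running 1/24)
⟨..|..⟩ = √(96)·(1/24) = +0.408248

+√(1/6) = +0.408248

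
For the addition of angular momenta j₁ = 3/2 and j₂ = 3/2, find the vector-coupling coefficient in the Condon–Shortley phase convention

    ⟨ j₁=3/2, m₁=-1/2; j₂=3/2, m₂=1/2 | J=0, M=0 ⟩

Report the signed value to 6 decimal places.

√[1·3!0!0!/4! · 1!2!2!1!0!0!] = √(1)
  +(−1)^2/∏(2,1,0,0,0,0)! = 1/2  (running 1/2)
⟨..|..⟩ = √(1)·(1/2) = +0.500000

+√(1/4) = +0.500000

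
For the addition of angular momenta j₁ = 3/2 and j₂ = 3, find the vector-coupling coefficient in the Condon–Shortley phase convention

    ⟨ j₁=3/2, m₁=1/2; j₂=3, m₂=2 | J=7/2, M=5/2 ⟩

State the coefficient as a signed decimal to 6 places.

-0.377964

triangle: 1!·2!·5!/9! = 240/362880
(j±m)!: 2!·1!·5!·1!·6!·1! = 172800
prefactor² = (2J+1)·Δ·N² = 6400/7
  k=0: +1/(0!·1!·1!·5!·1!·0!) = 1/120
  k=1: −1/(1!·0!·0!·4!·2!·1!) = -1/48
Σ = -1/80  ⇒  CG² = 6400/7·(-1/80)² = 1/7
CG = −√(1/7) = -0.377964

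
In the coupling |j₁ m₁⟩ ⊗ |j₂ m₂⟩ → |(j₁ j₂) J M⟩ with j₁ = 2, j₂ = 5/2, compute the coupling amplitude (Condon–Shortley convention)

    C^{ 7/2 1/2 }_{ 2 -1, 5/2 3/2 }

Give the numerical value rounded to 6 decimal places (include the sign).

triangle: 1!·3!·4!/9! = 144/362880
(j±m)!: 1!·3!·4!·1!·4!·3! = 20736
prefactor² = (2J+1)·Δ·N² = 2304/35
  k=0: +1/(0!·1!·3!·4!·0!·0!) = 1/144
  k=1: −1/(1!·0!·2!·3!·1!·1!) = -1/12
Σ = -11/144  ⇒  CG² = 2304/35·(-11/144)² = 121/315
CG = −√(121/315) = -0.619780

−√(121/315) ≈ -0.619780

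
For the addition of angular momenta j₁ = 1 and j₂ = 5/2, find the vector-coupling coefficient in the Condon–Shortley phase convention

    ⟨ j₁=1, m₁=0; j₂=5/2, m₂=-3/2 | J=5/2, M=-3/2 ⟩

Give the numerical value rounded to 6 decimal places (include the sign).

+√(9/35) ≈ +0.507093

j₁+j₂−J=1  J+j₁−j₂=1  J−j₁+j₂=4  j₁+j₂+J+1=7
(j₁±m₁, j₂±m₂, J±M) = (1,1,1,4,1,4)
P² = 576/35
sum k=0..1:
  [0] +1/6 = 1/6
  [1] −1/24 = -1/24
S = 1/8
C² = P²·S² = 9/35 ; C = +0.507093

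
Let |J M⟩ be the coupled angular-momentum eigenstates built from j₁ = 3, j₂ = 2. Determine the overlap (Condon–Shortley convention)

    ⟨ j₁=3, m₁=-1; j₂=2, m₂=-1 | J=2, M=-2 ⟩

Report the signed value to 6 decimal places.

−√(3/14) ≈ -0.462910

j₁+j₂−J=3  J+j₁−j₂=3  J−j₁+j₂=1  j₁+j₂+J+1=8
(j₁±m₁, j₂±m₂, J±M) = (2,4,1,3,0,4)
P² = 216/7
sum k=1..1:
  [1] −1/12 = -1/12
S = -1/12
C² = P²·S² = 3/14 ; C = -0.462910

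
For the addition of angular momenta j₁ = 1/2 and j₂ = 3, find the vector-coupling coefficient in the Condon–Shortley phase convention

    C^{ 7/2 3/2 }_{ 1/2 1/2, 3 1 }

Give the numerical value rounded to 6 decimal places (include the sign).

√[8·0!1!6!/8! · 1!0!4!2!5!2!] = √(11520/7)
  +(−1)^0/∏(0,0,0,4,1,2)! = 1/48  (running 1/48)
⟨..|..⟩ = √(11520/7)·(1/48) = +0.845154

+√(5/7) ≈ +0.845154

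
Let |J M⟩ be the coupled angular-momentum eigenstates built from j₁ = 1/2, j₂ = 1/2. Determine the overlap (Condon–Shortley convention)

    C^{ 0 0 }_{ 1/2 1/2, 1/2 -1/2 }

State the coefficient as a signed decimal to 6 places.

j₁+j₂−J=1  J+j₁−j₂=0  J−j₁+j₂=0  j₁+j₂+J+1=2
(j₁±m₁, j₂±m₂, J±M) = (1,0,0,1,0,0)
P² = 1/2
sum k=0..0:
  [0] +1/1 = 1
S = 1
C² = P²·S² = 1/2 ; C = +0.707107

+√(1/2) ≈ +0.707107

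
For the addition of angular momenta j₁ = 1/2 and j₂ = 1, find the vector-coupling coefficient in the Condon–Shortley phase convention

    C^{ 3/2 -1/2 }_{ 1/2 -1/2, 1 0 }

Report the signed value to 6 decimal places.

+0.816497

j₁+j₂−J=0  J+j₁−j₂=1  J−j₁+j₂=2  j₁+j₂+J+1=4
(j₁±m₁, j₂±m₂, J±M) = (0,1,1,1,1,2)
P² = 2/3
sum k=0..0:
  [0] +1/1 = 1
S = 1
C² = P²·S² = 2/3 ; C = +0.816497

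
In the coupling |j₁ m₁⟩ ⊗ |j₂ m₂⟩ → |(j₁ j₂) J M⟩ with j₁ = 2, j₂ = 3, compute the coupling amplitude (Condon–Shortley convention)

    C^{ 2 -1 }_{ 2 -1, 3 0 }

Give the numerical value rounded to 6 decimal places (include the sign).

√[5·3!1!3!/8! · 1!3!3!3!1!3!] = √(81/14)
  +(−1)^2/∏(2,1,1,1,0,2)! = 1/4  (running 1/4)
  +(−1)^3/∏(3,0,0,0,1,3)! = -1/36  (running 2/9)
⟨..|..⟩ = √(81/14)·(2/9) = +0.534522

+0.534522  (= +√(2/7))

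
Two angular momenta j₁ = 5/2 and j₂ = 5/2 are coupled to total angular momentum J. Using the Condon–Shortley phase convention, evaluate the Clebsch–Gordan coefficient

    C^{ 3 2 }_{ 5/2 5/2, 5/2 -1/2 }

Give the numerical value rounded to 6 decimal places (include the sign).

√[7·2!3!3!/9! · 5!0!2!3!5!1!] = √(240)
  +(−1)^0/∏(0,2,0,2,3,1)! = 1/24  (running 1/24)
⟨..|..⟩ = √(240)·(1/24) = +0.645497

+0.645497  (= +√(5/12))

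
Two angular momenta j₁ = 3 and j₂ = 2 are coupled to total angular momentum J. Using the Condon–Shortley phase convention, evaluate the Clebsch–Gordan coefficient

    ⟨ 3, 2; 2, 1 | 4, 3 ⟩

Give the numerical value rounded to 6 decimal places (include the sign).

triangle: 1!×5!×3!/10! = 720/3628800
(j±m)!: 5!×1!×3!×1!×7!×1! = 3628800
prefactor² = (2J+1)×Δ×N² = 6480
  k=0: +1/(0!×1!×1!×3!×4!×0!) = 1/144
  k=1: −1/(1!×0!×0!×2!×5!×1!) = -1/240
Σ = 1/360  ⇒  CG² = 6480×1/360² = 1/20
CG = +√(1/20) = +0.223607

+0.223607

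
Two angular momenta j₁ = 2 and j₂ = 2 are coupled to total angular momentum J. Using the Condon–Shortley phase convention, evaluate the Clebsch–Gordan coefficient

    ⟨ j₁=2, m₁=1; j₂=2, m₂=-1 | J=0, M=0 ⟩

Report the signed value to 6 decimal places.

−√(1/5) ≈ -0.447214

√[1·4!0!0!/5! · 3!1!1!3!0!0!] = √(36/5)
  +(−1)^1/∏(1,3,0,0,0,0)! = -1/6  (running -1/6)
⟨..|..⟩ = √(36/5)·(-1/6) = -0.447214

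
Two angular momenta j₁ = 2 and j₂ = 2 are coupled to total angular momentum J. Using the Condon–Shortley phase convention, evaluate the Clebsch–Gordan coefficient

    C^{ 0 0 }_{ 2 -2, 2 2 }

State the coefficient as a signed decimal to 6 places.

+√(1/5) ≈ +0.447214

j₁+j₂−J=4  J+j₁−j₂=0  J−j₁+j₂=0  j₁+j₂+J+1=5
(j₁±m₁, j₂±m₂, J±M) = (0,4,4,0,0,0)
P² = 576/5
sum k=4..4:
  [4] +1/24 = 1/24
S = 1/24
C² = P²·S² = 1/5 ; C = +0.447214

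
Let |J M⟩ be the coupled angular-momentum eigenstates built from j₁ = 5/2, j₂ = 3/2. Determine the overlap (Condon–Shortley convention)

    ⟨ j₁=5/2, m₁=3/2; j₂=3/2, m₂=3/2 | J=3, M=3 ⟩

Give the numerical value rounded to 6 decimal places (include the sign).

√[7·1!4!2!/8! · 4!1!3!0!6!0!] = √(864)
  +(−1)^1/∏(1,0,0,2,4,0)! = -1/48  (running -1/48)
⟨..|..⟩ = √(864)·(-1/48) = -0.612372

−√(3/8) ≈ -0.612372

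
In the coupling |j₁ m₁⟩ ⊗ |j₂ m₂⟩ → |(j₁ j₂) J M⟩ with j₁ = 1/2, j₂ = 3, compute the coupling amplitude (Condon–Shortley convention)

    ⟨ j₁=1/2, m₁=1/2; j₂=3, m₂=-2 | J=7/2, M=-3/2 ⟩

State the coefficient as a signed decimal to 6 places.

+√(2/7) = +0.534522

triangle: 0!·1!·6!/8! = 720/40320
(j±m)!: 1!·0!·1!·5!·2!·5! = 28800
prefactor² = (2J+1)·Δ·N² = 28800/7
  k=0: +1/(0!·0!·0!·1!·1!·5!) = 1/120
Σ = 1/120  ⇒  CG² = 28800/7·1/120² = 2/7
CG = +√(2/7) = +0.534522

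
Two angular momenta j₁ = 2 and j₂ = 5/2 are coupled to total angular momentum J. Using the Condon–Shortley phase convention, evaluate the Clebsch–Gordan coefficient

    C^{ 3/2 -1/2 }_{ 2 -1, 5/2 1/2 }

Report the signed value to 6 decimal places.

√[4·3!1!2!/7! · 1!3!3!2!1!2!] = √(48/35)
  +(−1)^2/∏(2,1,1,1,0,1)! = 1/2  (running 1/2)
  +(−1)^3/∏(3,0,0,0,1,2)! = -1/12  (running 5/12)
⟨..|..⟩ = √(48/35)·(5/12) = +0.487950

+0.487950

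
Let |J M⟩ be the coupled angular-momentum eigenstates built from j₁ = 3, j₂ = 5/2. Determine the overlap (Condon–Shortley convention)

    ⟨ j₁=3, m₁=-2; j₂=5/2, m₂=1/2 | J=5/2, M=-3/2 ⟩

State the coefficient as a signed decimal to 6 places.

√[6·3!3!2!/9! · 1!5!3!2!1!4!] = √(288/7)
  +(−1)^2/∏(2,1,3,1,0,1)! = 1/12  (running 1/12)
  +(−1)^3/∏(3,0,2,0,1,2)! = -1/24  (running 1/24)
⟨..|..⟩ = √(288/7)·(1/24) = +0.267261

+0.267261  (= +√(1/14))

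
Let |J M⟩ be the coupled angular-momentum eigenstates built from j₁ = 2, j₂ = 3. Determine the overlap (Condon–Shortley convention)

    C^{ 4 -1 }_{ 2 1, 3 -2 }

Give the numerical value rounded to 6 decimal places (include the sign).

triangle: 1!*3!*5!/10! = 720/3628800
(j±m)!: 3!*1!*1!*5!*3!*5! = 518400
prefactor² = (2J+1)*Δ*N² = 6480/7
  k=0: +1/(0!*1!*1!*1!*2!*4!) = 1/48
  k=1: −1/(1!*0!*0!*0!*3!*5!) = -1/720
Σ = 7/360  ⇒  CG² = 6480/7*7/360² = 7/20
CG = +√(7/20) = +0.591608

+√(7/20) = +0.591608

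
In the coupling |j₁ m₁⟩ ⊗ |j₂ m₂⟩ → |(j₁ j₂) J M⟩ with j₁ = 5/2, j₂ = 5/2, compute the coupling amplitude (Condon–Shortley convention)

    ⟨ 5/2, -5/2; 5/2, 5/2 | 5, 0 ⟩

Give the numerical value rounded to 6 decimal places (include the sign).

+0.062994

√[11·0!5!5!/11! · 0!5!5!0!5!5!] = √(5760000/7)
  +(−1)^0/∏(0,0,5,5,0,0)! = 1/14400  (running 1/14400)
⟨..|..⟩ = √(5760000/7)·(1/14400) = +0.062994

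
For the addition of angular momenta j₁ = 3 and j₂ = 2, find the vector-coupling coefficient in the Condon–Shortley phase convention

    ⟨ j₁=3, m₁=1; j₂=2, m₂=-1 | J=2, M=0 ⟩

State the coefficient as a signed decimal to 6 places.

j₁+j₂−J=3  J+j₁−j₂=3  J−j₁+j₂=1  j₁+j₂+J+1=8
(j₁±m₁, j₂±m₂, J±M) = (4,2,1,3,2,2)
P² = 36/7
sum k=0..1:
  [0] +1/12 = 1/12
  [1] −1/4 = -1/4
S = -1/6
C² = P²·S² = 1/7 ; C = -0.377964

−√(1/7) ≈ -0.377964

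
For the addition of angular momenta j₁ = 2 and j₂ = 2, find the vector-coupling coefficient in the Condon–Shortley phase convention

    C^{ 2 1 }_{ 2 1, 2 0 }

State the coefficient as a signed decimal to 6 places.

−√(1/14) ≈ -0.267261

j₁+j₂−J=2  J+j₁−j₂=2  J−j₁+j₂=2  j₁+j₂+J+1=7
(j₁±m₁, j₂±m₂, J±M) = (3,1,2,2,3,1)
P² = 8/7
sum k=0..1:
  [0] +1/4 = 1/4
  [1] −1/2 = -1/2
S = -1/4
C² = P²·S² = 1/14 ; C = -0.267261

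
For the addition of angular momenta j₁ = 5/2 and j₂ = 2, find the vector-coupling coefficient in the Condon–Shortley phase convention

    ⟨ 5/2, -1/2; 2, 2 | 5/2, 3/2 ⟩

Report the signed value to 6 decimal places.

√[6·2!3!2!/8! · 2!3!4!0!4!1!] = √(864/35)
  +(−1)^2/∏(2,0,1,2,2,0)! = 1/8  (running 1/8)
⟨..|..⟩ = √(864/35)·(1/8) = +0.621059

+√(27/70) = +0.621059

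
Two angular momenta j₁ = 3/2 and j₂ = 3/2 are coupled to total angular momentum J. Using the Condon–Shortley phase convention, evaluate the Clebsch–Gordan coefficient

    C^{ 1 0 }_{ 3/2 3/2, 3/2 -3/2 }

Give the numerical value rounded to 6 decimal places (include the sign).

j₁+j₂−J=2  J+j₁−j₂=1  J−j₁+j₂=1  j₁+j₂+J+1=5
(j₁±m₁, j₂±m₂, J±M) = (3,0,0,3,1,1)
P² = 9/5
sum k=0..0:
  [0] +1/2 = 1/2
S = 1/2
C² = P²·S² = 9/20 ; C = +0.670820

+0.670820  (= +√(9/20))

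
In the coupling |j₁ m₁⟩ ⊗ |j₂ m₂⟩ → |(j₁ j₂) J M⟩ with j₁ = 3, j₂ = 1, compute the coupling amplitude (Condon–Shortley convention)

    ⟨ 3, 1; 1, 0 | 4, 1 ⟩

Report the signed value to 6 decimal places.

+0.731925

√[9·0!6!2!/9! · 4!2!1!1!5!3!] = √(8640/7)
  +(−1)^0/∏(0,0,2,1,4,1)! = 1/48  (running 1/48)
⟨..|..⟩ = √(8640/7)·(1/48) = +0.731925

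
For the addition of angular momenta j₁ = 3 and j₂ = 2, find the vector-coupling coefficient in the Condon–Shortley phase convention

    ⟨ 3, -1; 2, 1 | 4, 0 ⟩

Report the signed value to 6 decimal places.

triangle: 1!·5!·3!/10! = 720/3628800
(j±m)!: 2!·4!·3!·1!·4!·4! = 165888
prefactor² = (2J+1)·Δ·N² = 10368/35
  k=0: +1/(0!·1!·4!·3!·1!·0!) = 1/144
  k=1: −1/(1!·0!·3!·2!·2!·1!) = -1/24
Σ = -5/144  ⇒  CG² = 10368/35·(-5/144)² = 5/14
CG = −√(5/14) = -0.597614

−√(5/14) ≈ -0.597614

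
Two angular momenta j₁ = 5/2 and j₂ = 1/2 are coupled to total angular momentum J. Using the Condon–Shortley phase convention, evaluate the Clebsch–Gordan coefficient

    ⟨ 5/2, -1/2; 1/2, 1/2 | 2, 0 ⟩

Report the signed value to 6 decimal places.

−√(1/2) = -0.707107

triangle: 1!·4!·0!/6! = 24/720
(j±m)!: 2!·3!·1!·0!·2!·2! = 48
prefactor² = (2J+1)·Δ·N² = 8
  k=1: −1/(1!·0!·2!·0!·2!·0!) = -1/4
Σ = -1/4  ⇒  CG² = 8·(-1/4)² = 1/2
CG = −√(1/2) = -0.707107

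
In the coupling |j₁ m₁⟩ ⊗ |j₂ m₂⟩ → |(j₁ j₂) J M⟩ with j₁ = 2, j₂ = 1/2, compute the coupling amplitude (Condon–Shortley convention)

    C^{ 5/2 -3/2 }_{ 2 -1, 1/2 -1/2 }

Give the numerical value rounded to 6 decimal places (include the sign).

√[6·0!4!1!/6! · 1!3!0!1!1!4!] = √(144/5)
  +(−1)^0/∏(0,0,3,0,1,1)! = 1/6  (running 1/6)
⟨..|..⟩ = √(144/5)·(1/6) = +0.894427

+√(4/5) ≈ +0.894427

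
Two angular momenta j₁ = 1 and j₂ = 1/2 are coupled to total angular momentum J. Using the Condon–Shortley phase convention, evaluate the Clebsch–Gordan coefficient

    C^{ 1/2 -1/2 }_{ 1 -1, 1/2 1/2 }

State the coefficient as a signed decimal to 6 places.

-0.816497

triangle: 1!*1!*0!/3! = 1/6
(j±m)!: 0!*2!*1!*0!*0!*1! = 2
prefactor² = (2J+1)*Δ*N² = 2/3
  k=1: −1/(1!*0!*1!*0!*0!*0!) = -1
Σ = -1  ⇒  CG² = 2/3*(-1)² = 2/3
CG = −√(2/3) = -0.816497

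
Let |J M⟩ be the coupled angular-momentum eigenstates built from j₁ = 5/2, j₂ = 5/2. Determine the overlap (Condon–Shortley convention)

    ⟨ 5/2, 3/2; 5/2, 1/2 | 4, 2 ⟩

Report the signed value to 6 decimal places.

triangle: 1!×4!×4!/10! = 576/3628800
(j±m)!: 4!×1!×3!×2!×6!×2! = 414720
prefactor² = (2J+1)×Δ×N² = 20736/35
  k=0: +1/(0!×1!×1!×3!×3!×1!) = 1/36
  k=1: −1/(1!×0!×0!×2!×4!×2!) = -1/96
Σ = 5/288  ⇒  CG² = 20736/35×5/288² = 5/28
CG = +√(5/28) = +0.422577

+√(5/28) = +0.422577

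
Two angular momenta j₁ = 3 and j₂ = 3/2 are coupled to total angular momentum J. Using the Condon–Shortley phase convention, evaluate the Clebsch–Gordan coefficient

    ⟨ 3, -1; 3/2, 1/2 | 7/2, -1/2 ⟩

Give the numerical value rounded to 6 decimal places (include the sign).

-0.534522  (= −√(2/7))

triangle: 1!·5!·2!/9! = 240/362880
(j±m)!: 2!·4!·2!·1!·3!·4! = 13824
prefactor² = (2J+1)·Δ·N² = 512/7
  k=0: +1/(0!·1!·4!·2!·1!·0!) = 1/48
  k=1: −1/(1!·0!·3!·1!·2!·1!) = -1/12
Σ = -1/16  ⇒  CG² = 512/7·(-1/16)² = 2/7
CG = −√(2/7) = -0.534522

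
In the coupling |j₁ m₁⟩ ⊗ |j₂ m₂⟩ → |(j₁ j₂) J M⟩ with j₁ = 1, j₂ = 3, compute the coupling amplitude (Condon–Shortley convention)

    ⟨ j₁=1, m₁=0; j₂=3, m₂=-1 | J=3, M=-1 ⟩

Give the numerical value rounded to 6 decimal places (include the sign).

j₁+j₂−J=1  J+j₁−j₂=1  J−j₁+j₂=5  j₁+j₂+J+1=8
(j₁±m₁, j₂±m₂, J±M) = (1,1,2,4,2,4)
P² = 48
sum k=0..1:
  [0] +1/12 = 1/12
  [1] −1/24 = -1/24
S = 1/24
C² = P²·S² = 1/12 ; C = +0.288675

+0.288675  (= +√(1/12))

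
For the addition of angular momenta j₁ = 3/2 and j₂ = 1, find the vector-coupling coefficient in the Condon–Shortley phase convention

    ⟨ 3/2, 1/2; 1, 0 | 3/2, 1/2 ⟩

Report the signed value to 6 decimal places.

+0.258199  (= +√(1/15))

j₁+j₂−J=1  J+j₁−j₂=2  J−j₁+j₂=1  j₁+j₂+J+1=5
(j₁±m₁, j₂±m₂, J±M) = (2,1,1,1,2,1)
P² = 4/15
sum k=0..1:
  [0] +1/1 = 1
  [1] −1/2 = -1/2
S = 1/2
C² = P²·S² = 1/15 ; C = +0.258199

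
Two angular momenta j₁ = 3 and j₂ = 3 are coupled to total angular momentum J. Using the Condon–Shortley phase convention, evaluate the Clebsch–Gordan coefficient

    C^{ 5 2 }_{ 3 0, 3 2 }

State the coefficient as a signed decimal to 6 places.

-0.577350

√[11·1!5!5!/12! · 3!3!5!1!7!3!] = √(43200)
  +(−1)^0/∏(0,1,3,5,2,0)! = 1/1440  (running 1/1440)
  +(−1)^1/∏(1,0,2,4,3,1)! = -1/288  (running -1/360)
⟨..|..⟩ = √(43200)·(-1/360) = -0.577350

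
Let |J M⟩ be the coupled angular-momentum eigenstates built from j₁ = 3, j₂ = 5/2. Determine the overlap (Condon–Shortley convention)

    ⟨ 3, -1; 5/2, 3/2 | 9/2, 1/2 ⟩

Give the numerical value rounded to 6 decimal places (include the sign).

−√(35/99) ≈ -0.594588

triangle: 1!·5!·4!/11! = 2880/39916800
(j±m)!: 2!·4!·4!·1!·5!·4! = 3317760
prefactor² = (2J+1)·Δ·N² = 184320/77
  k=0: +1/(0!·1!·4!·4!·1!·0!) = 1/576
  k=1: −1/(1!·0!·3!·3!·2!·1!) = -1/72
Σ = -7/576  ⇒  CG² = 184320/77·(-7/576)² = 35/99
CG = −√(35/99) = -0.594588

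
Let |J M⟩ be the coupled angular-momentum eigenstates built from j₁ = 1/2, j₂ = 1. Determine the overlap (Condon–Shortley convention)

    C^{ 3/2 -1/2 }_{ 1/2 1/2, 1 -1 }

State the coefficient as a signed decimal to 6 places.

+0.577350

triangle: 0!×1!×2!/4! = 2/24
(j±m)!: 1!×0!×0!×2!×1!×2! = 4
prefactor² = (2J+1)×Δ×N² = 4/3
  k=0: +1/(0!×0!×0!×0!×1!×2!) = 1/2
Σ = 1/2  ⇒  CG² = 4/3×1/2² = 1/3
CG = +√(1/3) = +0.577350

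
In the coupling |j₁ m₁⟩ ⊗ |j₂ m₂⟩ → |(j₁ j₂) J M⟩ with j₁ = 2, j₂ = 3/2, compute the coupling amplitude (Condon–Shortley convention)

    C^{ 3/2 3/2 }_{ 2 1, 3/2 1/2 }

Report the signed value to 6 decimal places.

−√(2/5) ≈ -0.632456

√[4·2!2!1!/6! · 3!1!2!1!3!0!] = √(8/5)
  +(−1)^1/∏(1,1,0,1,2,0)! = -1/2  (running -1/2)
⟨..|..⟩ = √(8/5)·(-1/2) = -0.632456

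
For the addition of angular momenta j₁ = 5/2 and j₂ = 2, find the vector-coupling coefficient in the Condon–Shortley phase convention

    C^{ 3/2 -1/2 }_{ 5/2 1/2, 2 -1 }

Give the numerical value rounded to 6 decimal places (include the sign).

−√(5/21) = -0.487950

triangle: 3!·2!·1!/7! = 12/5040
(j±m)!: 3!·2!·1!·3!·1!·2! = 144
prefactor² = (2J+1)·Δ·N² = 48/35
  k=0: +1/(0!·3!·2!·1!·0!·0!) = 1/12
  k=1: −1/(1!·2!·1!·0!·1!·1!) = -1/2
Σ = -5/12  ⇒  CG² = 48/35·(-5/12)² = 5/21
CG = −√(5/21) = -0.487950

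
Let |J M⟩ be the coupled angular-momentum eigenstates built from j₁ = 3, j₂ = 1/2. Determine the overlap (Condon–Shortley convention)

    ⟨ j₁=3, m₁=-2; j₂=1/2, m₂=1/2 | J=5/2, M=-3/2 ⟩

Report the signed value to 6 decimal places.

j₁+j₂−J=1  J+j₁−j₂=5  J−j₁+j₂=0  j₁+j₂+J+1=7
(j₁±m₁, j₂±m₂, J±M) = (1,5,1,0,1,4)
P² = 2880/7
sum k=1..1:
  [1] −1/24 = -1/24
S = -1/24
C² = P²·S² = 5/7 ; C = -0.845154

-0.845154  (= −√(5/7))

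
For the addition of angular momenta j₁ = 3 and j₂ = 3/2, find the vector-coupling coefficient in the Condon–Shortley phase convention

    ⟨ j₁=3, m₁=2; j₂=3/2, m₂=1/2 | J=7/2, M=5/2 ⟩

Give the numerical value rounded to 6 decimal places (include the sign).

+0.377964

j₁+j₂−J=1  J+j₁−j₂=5  J−j₁+j₂=2  j₁+j₂+J+1=9
(j₁±m₁, j₂±m₂, J±M) = (5,1,2,1,6,1)
P² = 6400/7
sum k=0..1:
  [0] +1/48 = 1/48
  [1] −1/120 = -1/120
S = 1/80
C² = P²·S² = 1/7 ; C = +0.377964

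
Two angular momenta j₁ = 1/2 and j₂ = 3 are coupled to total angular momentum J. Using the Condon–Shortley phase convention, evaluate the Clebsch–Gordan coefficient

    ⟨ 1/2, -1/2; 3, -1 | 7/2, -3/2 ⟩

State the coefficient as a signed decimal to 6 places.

j₁+j₂−J=0  J+j₁−j₂=1  J−j₁+j₂=6  j₁+j₂+J+1=8
(j₁±m₁, j₂±m₂, J±M) = (0,1,2,4,2,5)
P² = 11520/7
sum k=0..0:
  [0] +1/48 = 1/48
S = 1/48
C² = P²·S² = 5/7 ; C = +0.845154

+√(5/7) ≈ +0.845154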